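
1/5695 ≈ 0.000176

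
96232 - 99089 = -2857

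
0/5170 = 0 = 0.00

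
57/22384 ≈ 0.00255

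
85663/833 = 5039/49 ≈ 102.84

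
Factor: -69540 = -1 * 2^2 * 3^1 * 5^1 * 19^1 * 61^1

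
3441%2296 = 1145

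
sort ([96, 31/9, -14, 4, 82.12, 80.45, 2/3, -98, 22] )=[-98, -14, 2/3, 31/9, 4, 22, 80.45, 82.12, 96] 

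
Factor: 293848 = 2^3*23^1*1597^1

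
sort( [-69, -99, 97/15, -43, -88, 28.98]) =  [-99, -88, -69, -43, 97/15, 28.98]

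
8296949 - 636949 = 7660000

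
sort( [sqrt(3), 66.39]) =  [sqrt(3), 66.39]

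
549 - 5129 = -4580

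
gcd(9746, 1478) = 2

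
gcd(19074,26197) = 17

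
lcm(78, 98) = 3822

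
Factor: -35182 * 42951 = -1 * 2^1 * 3^1 * 7^2 * 103^1 * 139^1 * 359^1 = -1511102082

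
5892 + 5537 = 11429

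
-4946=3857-8803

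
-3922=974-4896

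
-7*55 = -385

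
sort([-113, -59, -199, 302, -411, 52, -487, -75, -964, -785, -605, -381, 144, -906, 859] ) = [-964, -906, -785, -605, -487, -411, -381, -199, -113, -75, -59, 52, 144, 302, 859] 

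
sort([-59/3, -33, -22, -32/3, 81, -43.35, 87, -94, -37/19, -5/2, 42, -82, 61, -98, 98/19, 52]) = [-98, -94, -82, -43.35, -33, -22, -59/3, -32/3, -5/2, -37/19, 98/19, 42, 52, 61, 81, 87]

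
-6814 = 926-7740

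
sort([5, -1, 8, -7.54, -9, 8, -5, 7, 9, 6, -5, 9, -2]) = [-9, -7.54, -5, -5, -2, -1, 5, 6, 7, 8, 8, 9, 9]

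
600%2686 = 600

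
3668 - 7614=-3946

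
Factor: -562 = -1*2^1*281^1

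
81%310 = 81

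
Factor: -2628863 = -1*17^1*59^1*2621^1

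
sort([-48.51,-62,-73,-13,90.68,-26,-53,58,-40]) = [-73,-62,-53,-48.51,-40,-26,-13,58,90.68]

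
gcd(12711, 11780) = 19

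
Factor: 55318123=7^1 * 7902589^1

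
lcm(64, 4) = 64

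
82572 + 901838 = 984410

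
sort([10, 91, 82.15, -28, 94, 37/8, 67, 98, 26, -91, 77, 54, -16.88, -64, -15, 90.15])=[-91, -64, -28, -16.88, -15, 37/8, 10, 26, 54, 67, 77, 82.15, 90.15, 91, 94, 98]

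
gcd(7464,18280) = 8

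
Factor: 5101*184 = 2^3*23^1*5101^1 = 938584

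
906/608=1+149/304 ≈ 1.49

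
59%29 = 1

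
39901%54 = 49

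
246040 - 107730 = 138310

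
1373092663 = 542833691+830258972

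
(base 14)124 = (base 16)e4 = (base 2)11100100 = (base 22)a8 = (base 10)228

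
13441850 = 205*65570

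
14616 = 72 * 203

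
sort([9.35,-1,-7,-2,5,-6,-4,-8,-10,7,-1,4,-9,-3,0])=[-10,-9,-8,-7,-6,-4,-3,-2,-1,-1,0,4,5,7,9.35]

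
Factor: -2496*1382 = -1*2^7*3^1*13^1*691^1 = -3449472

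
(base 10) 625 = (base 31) k5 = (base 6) 2521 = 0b1001110001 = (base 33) iv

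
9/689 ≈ 0.0131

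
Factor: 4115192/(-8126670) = -1*2^2*3^(-1)*5^(-1)*29^(-1)*9341^(-1)*514399^1 = -2057596/4063335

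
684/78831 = 4/461 ≈ 0.00868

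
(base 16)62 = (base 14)70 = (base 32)32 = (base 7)200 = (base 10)98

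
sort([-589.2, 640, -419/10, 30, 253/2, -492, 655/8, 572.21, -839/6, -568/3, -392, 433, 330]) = [-589.2, -492, -392, -568/3, -839/6, -419/10, 30, 655/8, 253/2, 330, 433, 572.21, 640]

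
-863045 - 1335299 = -2198344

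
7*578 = 4046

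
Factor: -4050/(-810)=5^1=5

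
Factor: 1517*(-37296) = -1*2^4*3^2*7^1*37^2*41^1 = -56578032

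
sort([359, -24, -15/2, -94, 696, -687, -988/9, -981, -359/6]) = [-981, -687, -988/9, -94, -359/6, -24, -15/2, 359, 696]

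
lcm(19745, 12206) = 671330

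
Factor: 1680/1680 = 1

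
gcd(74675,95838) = 1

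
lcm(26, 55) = 1430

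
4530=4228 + 302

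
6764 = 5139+1625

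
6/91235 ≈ 0.0000658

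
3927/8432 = 231/496 ≈ 0.466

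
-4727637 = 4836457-9564094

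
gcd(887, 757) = 1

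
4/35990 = 2/17995 ≈ 0.000111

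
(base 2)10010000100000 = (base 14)3528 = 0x2420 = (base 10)9248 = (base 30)a88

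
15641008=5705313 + 9935695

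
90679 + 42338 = 133017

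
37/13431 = 1/363 ≈ 0.00275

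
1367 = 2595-1228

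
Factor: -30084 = -1 * 2^2 * 3^1 * 23^1 * 109^1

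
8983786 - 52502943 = -43519157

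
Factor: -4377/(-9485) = 3^1*5^(-1)*7^(-1)*271^(-1)*1459^1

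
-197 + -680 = -877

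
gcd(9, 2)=1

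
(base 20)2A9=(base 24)1I1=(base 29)15N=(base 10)1009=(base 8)1761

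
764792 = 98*7804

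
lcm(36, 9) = 36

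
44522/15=2968 + 2/15≈2968.13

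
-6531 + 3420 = -3111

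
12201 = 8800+3401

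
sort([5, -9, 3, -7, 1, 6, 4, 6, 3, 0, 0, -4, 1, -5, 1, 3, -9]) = [-9, -9, -7, -5, -4, 0, 0, 1, 1, 1, 3, 3, 3, 4, 5, 6, 6]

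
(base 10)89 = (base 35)2j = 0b1011001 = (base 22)41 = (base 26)3b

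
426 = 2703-2277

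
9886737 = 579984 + 9306753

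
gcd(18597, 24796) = 6199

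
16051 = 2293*7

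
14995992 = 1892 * 7926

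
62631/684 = 91+43/76 ≈ 91.57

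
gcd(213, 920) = 1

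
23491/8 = 2936 + 3/8≈2936.38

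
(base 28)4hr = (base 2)111000110111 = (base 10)3639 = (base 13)186c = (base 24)67f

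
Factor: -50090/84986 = -1 * 5^1 * 11^(-1) * 3863^(-1) * 5009^1 = -25045/42493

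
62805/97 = 647 + 46/97 ≈ 647.47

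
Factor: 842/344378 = 409^ (-1) = 1/409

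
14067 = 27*521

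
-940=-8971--8031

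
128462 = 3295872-3167410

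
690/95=138/19 ≈ 7.26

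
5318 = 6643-1325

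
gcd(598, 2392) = 598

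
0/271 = 0 = 0.00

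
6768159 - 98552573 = -91784414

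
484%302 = 182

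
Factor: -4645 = -1*5^1*929^1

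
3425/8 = 428 + 1/8 ≈ 428.13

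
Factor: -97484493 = -1*3^1*101^1*193^1*1667^1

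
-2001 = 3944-5945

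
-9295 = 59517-68812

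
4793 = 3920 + 873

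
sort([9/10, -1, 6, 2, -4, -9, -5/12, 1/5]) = [-9, -4, -1, -5/12, 1/5, 9/10, 2, 6]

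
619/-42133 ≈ -0.0147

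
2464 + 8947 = 11411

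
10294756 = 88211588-77916832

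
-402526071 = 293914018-696440089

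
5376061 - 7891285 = -2515224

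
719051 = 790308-71257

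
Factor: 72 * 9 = 2^3 * 3^4 = 648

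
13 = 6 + 7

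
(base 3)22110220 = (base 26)93i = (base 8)14044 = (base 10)6180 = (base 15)1c70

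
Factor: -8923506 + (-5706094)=-1*2^5*5^2*18287^1=-14629600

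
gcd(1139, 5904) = 1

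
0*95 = 0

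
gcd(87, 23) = 1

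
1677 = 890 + 787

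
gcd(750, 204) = 6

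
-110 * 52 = -5720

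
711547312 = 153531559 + 558015753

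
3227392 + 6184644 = 9412036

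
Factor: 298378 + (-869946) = -1*2^4*139^1*257^1 = -571568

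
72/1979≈0.0364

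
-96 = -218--122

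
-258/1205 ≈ -0.214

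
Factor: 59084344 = 2^3*11^1*173^1*3881^1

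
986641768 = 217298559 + 769343209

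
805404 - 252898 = 552506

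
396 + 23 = 419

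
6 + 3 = 9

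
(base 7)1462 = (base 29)k3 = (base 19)1bd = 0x247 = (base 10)583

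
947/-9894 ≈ -0.0957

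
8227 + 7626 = 15853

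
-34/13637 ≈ -0.00249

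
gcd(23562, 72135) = 63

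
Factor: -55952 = -1 * 2^4 * 13^1 * 269^1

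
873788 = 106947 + 766841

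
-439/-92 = 4+71/92 ≈ 4.77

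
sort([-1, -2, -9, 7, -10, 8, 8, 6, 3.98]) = [-10, -9, -2, -1, 3.98, 6, 7, 8, 8]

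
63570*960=61027200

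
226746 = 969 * 234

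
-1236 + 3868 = 2632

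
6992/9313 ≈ 0.751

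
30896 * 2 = 61792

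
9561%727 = 110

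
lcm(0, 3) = 0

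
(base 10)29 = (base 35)t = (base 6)45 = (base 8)35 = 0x1d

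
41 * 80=3280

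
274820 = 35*7852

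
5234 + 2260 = 7494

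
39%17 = 5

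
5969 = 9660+-3691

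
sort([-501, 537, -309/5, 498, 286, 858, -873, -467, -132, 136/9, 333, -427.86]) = [-873, -501, -467, -427.86, -132, -309/5, 136/9, 286, 333, 498, 537, 858]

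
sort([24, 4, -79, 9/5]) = [-79, 9/5, 4, 24]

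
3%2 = 1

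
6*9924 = 59544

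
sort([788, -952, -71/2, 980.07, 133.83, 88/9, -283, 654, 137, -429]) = [-952, -429, -283, -71/2, 88/9, 133.83, 137, 654, 788, 980.07]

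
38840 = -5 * (-7768)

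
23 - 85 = -62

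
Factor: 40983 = 3^1*19^1*719^1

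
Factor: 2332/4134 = 2^1*3^(-1)*11^1*13^(-1) = 22/39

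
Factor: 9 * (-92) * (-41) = 2^2 * 3^2 * 23^1 * 41^1 = 33948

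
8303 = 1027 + 7276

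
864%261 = 81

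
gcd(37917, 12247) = 1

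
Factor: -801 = -1*3^2*89^1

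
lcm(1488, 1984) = 5952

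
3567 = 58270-54703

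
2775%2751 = 24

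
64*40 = 2560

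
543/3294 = 181/1098 ≈ 0.165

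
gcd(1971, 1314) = 657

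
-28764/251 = -114 - 150/251 ≈ -114.60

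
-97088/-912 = 6068/57 ≈ 106.46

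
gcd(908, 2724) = 908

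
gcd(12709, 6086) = 179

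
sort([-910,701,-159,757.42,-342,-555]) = [-910,-555,-342,-159,701,757.42]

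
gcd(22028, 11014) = 11014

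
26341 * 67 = 1764847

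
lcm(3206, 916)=6412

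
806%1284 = 806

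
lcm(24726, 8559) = 222534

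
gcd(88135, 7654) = 1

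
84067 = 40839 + 43228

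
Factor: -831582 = -1 * 2^1 * 3^2 * 46199^1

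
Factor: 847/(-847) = -1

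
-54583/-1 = 54583 = 54583.00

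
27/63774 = 1/2362 ≈ 0.000423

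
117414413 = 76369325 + 41045088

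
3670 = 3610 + 60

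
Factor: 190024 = 2^3*23753^1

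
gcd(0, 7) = 7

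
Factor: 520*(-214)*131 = -1*2^4*5^1*13^1*107^1*131^1 = -14577680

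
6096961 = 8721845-2624884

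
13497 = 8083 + 5414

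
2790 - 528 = 2262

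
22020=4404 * 5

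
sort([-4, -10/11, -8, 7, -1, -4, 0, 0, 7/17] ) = [-8, -4, -4, -1, -10/11, 0, 0, 7/17, 7] 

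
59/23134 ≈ 0.00255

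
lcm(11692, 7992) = 631368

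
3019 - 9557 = -6538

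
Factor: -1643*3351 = -1*3^1*31^1*53^1*1117^1 = -5505693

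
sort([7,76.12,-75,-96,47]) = [-96,-75,7,47,76.12]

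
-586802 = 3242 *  (-181)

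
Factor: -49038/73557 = -1 * 2^1 * 3^ (-1) = -2/3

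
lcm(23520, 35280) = 70560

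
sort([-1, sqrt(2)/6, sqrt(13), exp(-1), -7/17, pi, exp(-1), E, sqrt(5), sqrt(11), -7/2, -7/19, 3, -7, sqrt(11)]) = [-7, -7/2, -1, -7/17, -7/19, sqrt(2)/6, exp(-1), exp(-1), sqrt(5), E, 3, pi, sqrt(11), sqrt(11), sqrt(13)]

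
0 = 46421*0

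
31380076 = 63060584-31680508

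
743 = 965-222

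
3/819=1/273 ≈ 0.00366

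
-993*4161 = -4131873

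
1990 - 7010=-5020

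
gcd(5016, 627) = 627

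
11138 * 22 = 245036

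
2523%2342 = 181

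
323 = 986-663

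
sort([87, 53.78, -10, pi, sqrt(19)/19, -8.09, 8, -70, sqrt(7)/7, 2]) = [-70, -10, -8.09, sqrt(19)/19, sqrt(7)/7, 2, pi, 8, 53.78, 87]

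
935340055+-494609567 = 440730488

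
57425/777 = 73 + 704/777 ≈ 73.91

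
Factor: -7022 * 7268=-1 * 2^3 * 23^1 * 79^1 * 3511^1=-51035896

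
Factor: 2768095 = 5^1 * 11^1 * 50329^1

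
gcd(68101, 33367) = 1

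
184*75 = 13800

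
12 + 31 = 43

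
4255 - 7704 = -3449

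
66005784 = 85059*776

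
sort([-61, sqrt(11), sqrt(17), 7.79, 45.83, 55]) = [-61, sqrt(11), sqrt(17), 7.79, 45.83, 55]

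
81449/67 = 1215+44/67 ≈ 1215.66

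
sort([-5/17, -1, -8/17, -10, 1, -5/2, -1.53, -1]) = [-10, -5/2, -1.53, -1, -1, -8/17, -5/17, 1]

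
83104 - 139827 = -56723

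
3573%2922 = 651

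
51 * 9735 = 496485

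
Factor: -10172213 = -1*317^1*32089^1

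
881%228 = 197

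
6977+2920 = 9897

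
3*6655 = 19965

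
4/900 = 1/225 ≈ 0.00444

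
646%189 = 79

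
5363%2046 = 1271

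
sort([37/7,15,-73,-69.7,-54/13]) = [-73,-69.7,-54/13,37/7,15]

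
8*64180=513440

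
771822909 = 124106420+647716489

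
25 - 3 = 22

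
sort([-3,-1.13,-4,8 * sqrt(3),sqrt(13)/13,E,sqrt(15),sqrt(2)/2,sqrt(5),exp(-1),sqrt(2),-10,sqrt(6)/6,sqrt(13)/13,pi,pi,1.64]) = [-10,-4,-3,-1.13,sqrt(13)/13,sqrt(13)/13,exp(-1),sqrt(6)/6,sqrt(2)/2,sqrt(2),1.64,sqrt(5),E,pi,pi,sqrt(15),8 * sqrt(3)]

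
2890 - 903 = 1987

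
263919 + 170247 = 434166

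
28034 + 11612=39646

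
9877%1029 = 616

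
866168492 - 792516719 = 73651773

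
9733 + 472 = 10205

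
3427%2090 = 1337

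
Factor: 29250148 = 2^2*43^1*173^1*983^1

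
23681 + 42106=65787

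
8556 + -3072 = 5484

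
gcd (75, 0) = 75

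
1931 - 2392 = -461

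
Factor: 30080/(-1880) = -1*2^4 = -16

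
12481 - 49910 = -37429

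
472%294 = 178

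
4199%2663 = 1536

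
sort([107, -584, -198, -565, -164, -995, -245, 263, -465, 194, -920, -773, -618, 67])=[-995, -920, -773, -618, -584, -565, -465, -245, -198, -164, 67, 107, 194, 263]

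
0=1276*0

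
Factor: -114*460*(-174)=2^4*3^2*5^1*19^1*23^1*29^1=9124560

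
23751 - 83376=-59625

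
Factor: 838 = 2^1 * 419^1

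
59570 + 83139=142709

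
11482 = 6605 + 4877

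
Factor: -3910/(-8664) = 2^(-2)*3^(-1)*5^1*17^1*19^(-2)*23^1 = 1955/4332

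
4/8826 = 2/4413 ≈ 0.000453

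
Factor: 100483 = 100483^1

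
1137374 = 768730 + 368644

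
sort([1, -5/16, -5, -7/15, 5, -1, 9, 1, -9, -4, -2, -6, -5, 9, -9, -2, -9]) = [-9, -9, -9, -6, -5, -5, -4, -2, -2, -1, -7/15, -5/16, 1, 1, 5, 9, 9]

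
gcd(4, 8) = 4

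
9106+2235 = 11341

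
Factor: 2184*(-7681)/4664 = -1*3^1*7^1*11^(-1)*13^1*53^(-1)*7681^1 = -2096913/583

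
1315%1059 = 256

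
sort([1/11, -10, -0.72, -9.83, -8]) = [-10, -9.83, -8, -0.72, 1/11]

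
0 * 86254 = 0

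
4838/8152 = 2419/4076 ≈ 0.593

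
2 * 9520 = 19040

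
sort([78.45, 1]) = [1, 78.45]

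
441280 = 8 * 55160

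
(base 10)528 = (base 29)i6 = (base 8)1020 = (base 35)f3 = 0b1000010000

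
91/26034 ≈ 0.00350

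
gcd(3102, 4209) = 3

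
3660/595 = 732/119 ≈ 6.15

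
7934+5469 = 13403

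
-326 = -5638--5312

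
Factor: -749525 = -1*5^2*7^1*4283^1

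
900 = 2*450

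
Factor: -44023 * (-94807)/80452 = 2^(-2) * 7^1 * 19^1 * 113^1 * 331^1 * 839^1 * 20113^(-1) = 4173688561/80452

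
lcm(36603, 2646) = 219618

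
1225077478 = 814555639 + 410521839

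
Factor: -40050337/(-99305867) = 23^1*109^(-1)*911063^(-1)*1741319^1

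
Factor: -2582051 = -1*523^1*4937^1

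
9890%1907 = 355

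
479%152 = 23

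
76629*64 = 4904256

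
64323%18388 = 9159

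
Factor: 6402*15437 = 2^1*3^1*11^1*43^1*97^1*359^1 = 98827674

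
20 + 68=88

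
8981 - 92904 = -83923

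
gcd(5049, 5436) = 9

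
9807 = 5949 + 3858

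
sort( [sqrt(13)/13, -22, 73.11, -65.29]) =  [-65.29, -22, sqrt(13)/13, 73.11]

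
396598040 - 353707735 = 42890305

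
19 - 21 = -2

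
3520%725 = 620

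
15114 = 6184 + 8930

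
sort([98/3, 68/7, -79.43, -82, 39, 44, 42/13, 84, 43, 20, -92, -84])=[-92, -84, -82, -79.43, 42/13, 68/7, 20, 98/3, 39, 43, 44, 84]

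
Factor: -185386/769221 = -1*2^1*3^(-2)*85469^(-1)*92693^1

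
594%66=0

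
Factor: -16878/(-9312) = 2^(-4) * 29^1 = 29/16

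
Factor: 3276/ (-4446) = -1 * 2^1 * 7^1 * 19^ (-1) = -14/19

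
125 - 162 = -37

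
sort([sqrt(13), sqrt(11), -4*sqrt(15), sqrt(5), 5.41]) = [-4*sqrt(15), sqrt(5), sqrt(11), sqrt(13), 5.41]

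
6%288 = 6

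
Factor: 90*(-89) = -1*2^1*3^2*5^1*89^1 = -8010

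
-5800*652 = -3781600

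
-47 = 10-57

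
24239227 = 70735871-46496644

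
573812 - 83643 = 490169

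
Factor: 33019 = 7^1*53^1*89^1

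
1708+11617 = 13325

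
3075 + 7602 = 10677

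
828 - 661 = 167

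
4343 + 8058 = 12401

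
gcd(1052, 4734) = 526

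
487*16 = 7792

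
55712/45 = 1238 + 2/45≈1238.04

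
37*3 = 111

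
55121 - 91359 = -36238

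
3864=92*42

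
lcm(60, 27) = 540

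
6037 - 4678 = 1359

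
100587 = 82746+17841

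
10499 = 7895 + 2604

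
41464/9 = 4607+1/9 ≈ 4607.11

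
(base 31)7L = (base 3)22211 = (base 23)A8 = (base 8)356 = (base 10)238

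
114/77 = 1 + 37/77 ≈ 1.48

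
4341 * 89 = 386349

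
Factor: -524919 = -1*3^1*37^1*4729^1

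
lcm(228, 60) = 1140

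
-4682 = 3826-8508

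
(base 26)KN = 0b1000011111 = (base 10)543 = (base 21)14I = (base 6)2303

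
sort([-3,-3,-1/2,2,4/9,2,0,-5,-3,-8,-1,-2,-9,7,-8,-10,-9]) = [-10,-9,-9,-8,-8,-5,-3,-3,-3,-2,-1,-1/2,0,4/9,2,2,7]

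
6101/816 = 7 + 389/816 ≈ 7.48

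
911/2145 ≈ 0.425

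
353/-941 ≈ -0.375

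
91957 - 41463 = 50494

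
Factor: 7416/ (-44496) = -1 * 2^ (-1) * 3^ (-1) = -1/6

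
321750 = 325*990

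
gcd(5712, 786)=6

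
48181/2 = 24090 + 1/2 = 24090.50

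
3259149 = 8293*393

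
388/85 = 4 + 48/85 ≈ 4.56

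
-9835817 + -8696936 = -18532753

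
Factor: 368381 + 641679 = 2^2*5^1*50503^1 = 1010060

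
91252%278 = 68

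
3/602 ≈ 0.00498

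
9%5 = 4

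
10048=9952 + 96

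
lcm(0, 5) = 0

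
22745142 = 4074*5583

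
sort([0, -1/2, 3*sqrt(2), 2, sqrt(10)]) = [-1/2, 0, 2, sqrt(10), 3*sqrt(2)]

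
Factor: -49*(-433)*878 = 2^1*7^2*433^1*439^1 = 18628526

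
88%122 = 88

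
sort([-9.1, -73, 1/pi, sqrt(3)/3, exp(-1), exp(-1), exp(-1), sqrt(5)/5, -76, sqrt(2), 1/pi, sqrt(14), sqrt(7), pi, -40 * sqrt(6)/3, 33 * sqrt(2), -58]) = [-76, -73, -58, -40 * sqrt(6)/3, -9.1, 1/pi, 1/pi, exp(-1), exp(-1), exp(-1), sqrt(5)/5, sqrt(3)/3, sqrt(2), sqrt(7), pi, sqrt(14), 33 * sqrt(2)]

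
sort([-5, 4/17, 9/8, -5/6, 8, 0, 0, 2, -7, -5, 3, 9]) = [-7, -5, -5, -5/6, 0, 0, 4/17, 9/8, 2, 3, 8, 9]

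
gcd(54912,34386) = 66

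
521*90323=47058283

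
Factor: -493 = -1*17^1*29^1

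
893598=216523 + 677075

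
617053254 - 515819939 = 101233315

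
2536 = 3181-645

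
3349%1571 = 207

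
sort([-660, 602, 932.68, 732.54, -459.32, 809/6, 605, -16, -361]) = [-660, -459.32, -361, -16, 809/6, 602, 605, 732.54, 932.68]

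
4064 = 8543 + -4479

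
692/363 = 1 + 329/363 ≈ 1.91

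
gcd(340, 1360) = 340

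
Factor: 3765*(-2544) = -1*2^4*3^2*5^1*53^1*251^1 = -9578160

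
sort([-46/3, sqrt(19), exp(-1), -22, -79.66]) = [-79.66, -22, -46/3, exp(-1), sqrt(19)]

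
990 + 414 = 1404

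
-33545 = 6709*(-5)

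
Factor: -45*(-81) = 3^6*5^1 = 3645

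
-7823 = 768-8591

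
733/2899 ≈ 0.253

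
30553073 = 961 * 31793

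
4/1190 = 2/595 ≈ 0.00336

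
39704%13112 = 368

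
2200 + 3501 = 5701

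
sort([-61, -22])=[-61, -22]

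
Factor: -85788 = -1*2^2*3^2*2383^1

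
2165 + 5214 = 7379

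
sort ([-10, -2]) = [-10, -2]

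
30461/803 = 37 + 750/803 ≈ 37.93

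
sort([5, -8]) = [-8, 5]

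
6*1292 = 7752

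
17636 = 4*4409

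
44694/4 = 11173 + 1/2 = 11173.50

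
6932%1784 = 1580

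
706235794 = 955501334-249265540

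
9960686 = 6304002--3656684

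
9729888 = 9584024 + 145864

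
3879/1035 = 431/115 ≈ 3.75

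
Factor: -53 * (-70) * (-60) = -1 * 2^3 * 3^1 * 5^2 * 7^1 * 53^1 = -222600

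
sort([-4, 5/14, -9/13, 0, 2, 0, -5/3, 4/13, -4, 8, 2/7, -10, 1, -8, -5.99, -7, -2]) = [-10, -8, -7, -5.99, -4, -4, -2, -5/3, -9/13, 0, 0, 2/7, 4/13, 5/14, 1, 2, 8]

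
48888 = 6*8148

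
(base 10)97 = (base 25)3m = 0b1100001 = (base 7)166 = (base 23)45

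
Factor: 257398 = 2^1 * 41^1 * 43^1 * 73^1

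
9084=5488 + 3596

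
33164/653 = 50 + 514/653≈50.79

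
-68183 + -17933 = -86116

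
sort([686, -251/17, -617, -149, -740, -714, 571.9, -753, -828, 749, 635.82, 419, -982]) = [-982, -828, -753, -740, -714, -617, -149, -251/17, 419, 571.9, 635.82, 686, 749]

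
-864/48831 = -288/16277 ≈ -0.0177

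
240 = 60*4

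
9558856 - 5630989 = 3927867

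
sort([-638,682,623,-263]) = [-638,-263,623,682]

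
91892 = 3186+88706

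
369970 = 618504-248534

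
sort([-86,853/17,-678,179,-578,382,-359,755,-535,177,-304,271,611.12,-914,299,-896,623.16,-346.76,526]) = [-914,-896,-678,-578,-535,-359,-346.76,-304,-86,853/17,177,179,271,299,382,526,611.12,623.16,755]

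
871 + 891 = 1762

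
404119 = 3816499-3412380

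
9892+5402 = 15294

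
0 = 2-2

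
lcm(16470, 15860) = 428220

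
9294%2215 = 434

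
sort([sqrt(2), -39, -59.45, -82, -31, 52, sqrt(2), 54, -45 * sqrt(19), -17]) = [-45 * sqrt(19), -82, -59.45, -39, -31, -17, sqrt(2), sqrt(2), 52, 54]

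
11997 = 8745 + 3252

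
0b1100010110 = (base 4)30112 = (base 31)pf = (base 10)790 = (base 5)11130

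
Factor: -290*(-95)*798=2^2*3^1*5^2*7^1*19^2*29^1=21984900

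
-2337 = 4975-7312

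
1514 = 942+572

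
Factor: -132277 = -1*17^1*31^1*251^1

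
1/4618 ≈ 0.000217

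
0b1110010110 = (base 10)918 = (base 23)1gl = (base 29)12j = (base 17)330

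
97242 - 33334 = 63908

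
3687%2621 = 1066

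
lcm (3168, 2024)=72864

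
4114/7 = 587 + 5/7 ≈ 587.71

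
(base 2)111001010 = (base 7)1223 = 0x1ca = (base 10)458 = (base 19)152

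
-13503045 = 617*(-21885)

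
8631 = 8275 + 356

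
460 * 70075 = 32234500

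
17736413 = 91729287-73992874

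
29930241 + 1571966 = 31502207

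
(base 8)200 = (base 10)128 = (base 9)152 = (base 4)2000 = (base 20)68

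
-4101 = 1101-5202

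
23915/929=25 + 690/929 ≈ 25.74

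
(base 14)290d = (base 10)7265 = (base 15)2245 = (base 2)1110001100001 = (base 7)30116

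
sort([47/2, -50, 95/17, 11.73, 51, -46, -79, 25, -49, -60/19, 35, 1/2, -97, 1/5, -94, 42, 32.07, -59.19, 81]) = [-97, -94, -79, -59.19, -50, -49, -46, -60/19, 1/5, 1/2, 95/17, 11.73, 47/2, 25, 32.07, 35, 42, 51, 81]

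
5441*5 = 27205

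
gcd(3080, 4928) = 616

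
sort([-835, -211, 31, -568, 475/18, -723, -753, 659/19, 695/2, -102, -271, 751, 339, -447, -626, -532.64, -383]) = [-835, -753, -723, -626, -568, -532.64, -447, -383, -271, -211, -102, 475/18, 31, 659/19, 339, 695/2, 751]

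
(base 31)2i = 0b1010000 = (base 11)73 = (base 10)80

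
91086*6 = 546516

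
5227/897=5 + 742/897 ≈ 5.83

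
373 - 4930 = -4557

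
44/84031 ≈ 0.000524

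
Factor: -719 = -1*719^1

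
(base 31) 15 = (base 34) 12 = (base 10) 36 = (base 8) 44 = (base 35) 11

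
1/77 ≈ 0.0130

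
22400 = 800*28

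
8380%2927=2526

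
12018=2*6009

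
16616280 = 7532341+9083939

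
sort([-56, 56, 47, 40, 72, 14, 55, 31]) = [-56, 14, 31, 40, 47, 55, 56, 72]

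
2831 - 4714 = -1883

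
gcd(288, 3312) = 144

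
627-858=-231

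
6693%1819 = 1236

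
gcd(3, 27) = 3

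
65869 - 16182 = 49687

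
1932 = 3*644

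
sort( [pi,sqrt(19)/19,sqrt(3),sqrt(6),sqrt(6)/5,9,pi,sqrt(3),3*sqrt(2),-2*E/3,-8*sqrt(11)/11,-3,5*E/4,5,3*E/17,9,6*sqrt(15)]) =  [-3,-8*sqrt(11)/11,-2*E/3,sqrt(19)/19,3*E/17,sqrt(6)/5,sqrt(3),sqrt(3),sqrt(6),pi,pi,5*E/4,3*sqrt(2),5,9,9,6*sqrt(15)]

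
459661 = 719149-259488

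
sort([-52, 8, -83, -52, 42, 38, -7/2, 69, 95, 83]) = [-83, -52, -52, -7/2, 8, 38, 42, 69, 83, 95]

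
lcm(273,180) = 16380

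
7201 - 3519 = 3682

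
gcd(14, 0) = 14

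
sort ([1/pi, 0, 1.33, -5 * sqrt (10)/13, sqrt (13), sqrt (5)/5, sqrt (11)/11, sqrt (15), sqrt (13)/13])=[-5 * sqrt (10)/13, 0, sqrt (13)/13, sqrt (11)/11, 1/pi, sqrt (5)/5, 1.33, sqrt (13), sqrt (15)]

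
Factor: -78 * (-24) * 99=2^4 * 3^4 * 11^1 * 13^1=185328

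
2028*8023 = 16270644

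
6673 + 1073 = 7746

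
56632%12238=7680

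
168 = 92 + 76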